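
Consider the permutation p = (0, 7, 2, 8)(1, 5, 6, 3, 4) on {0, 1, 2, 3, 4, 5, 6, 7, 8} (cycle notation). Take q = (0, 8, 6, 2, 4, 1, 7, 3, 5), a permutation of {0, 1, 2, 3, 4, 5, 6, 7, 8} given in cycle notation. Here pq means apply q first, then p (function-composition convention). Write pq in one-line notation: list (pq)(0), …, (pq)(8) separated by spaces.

0 2 1 6 5 7 8 4 3

(pq)(x) = p(q(x)). Computing each image: p(q(0)) = p(8) = 0, p(q(1)) = p(7) = 2, p(q(2)) = p(4) = 1, p(q(3)) = p(5) = 6, p(q(4)) = p(1) = 5, p(q(5)) = p(0) = 7, p(q(6)) = p(2) = 8, p(q(7)) = p(3) = 4, p(q(8)) = p(6) = 3.
Hence pq = [0 2 1 6 5 7 8 4 3].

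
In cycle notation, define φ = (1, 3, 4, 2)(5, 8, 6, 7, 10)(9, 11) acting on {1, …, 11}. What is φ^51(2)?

4

2 lies in the 4-cycle (1, 3, 4, 2).
On a 4-cycle, φ^4 is the identity, so φ^51 = φ^3 there (51 ≡ 3 mod 4).
Stepping 3 places around the cycle: 2 → 1 → 3 → 4.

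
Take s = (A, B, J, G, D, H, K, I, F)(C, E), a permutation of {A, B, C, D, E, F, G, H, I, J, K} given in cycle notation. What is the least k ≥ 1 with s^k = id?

The disjoint cycles have lengths 9, 2.
The order of s is the least common multiple of its cycle lengths: lcm(9, 2) = 18.

18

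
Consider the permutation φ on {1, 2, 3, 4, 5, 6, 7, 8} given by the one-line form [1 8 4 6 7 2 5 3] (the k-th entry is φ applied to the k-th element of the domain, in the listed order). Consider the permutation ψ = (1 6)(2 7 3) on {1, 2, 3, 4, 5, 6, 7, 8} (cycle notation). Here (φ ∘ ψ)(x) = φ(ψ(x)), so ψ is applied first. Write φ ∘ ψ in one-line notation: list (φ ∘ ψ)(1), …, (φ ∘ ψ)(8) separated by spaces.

(φ ∘ ψ)(x) = φ(ψ(x)). Computing each image: φ(ψ(1)) = φ(6) = 2, φ(ψ(2)) = φ(7) = 5, φ(ψ(3)) = φ(2) = 8, φ(ψ(4)) = φ(4) = 6, φ(ψ(5)) = φ(5) = 7, φ(ψ(6)) = φ(1) = 1, φ(ψ(7)) = φ(3) = 4, φ(ψ(8)) = φ(8) = 3.
Hence φ ∘ ψ = [2 5 8 6 7 1 4 3].

2 5 8 6 7 1 4 3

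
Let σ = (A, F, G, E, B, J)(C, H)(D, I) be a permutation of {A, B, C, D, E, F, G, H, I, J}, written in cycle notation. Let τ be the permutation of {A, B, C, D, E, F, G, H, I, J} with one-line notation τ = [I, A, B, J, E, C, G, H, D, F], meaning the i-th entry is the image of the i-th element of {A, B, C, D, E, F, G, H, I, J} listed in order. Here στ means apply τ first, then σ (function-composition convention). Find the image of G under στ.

(στ)(G) = σ(τ(G)). τ(G) = G, then σ(G) = E. So (στ)(G) = E.

E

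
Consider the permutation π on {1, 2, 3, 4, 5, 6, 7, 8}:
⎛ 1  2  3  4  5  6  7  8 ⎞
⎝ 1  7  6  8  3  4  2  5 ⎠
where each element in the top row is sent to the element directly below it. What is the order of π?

The disjoint-cycle form of π has cycle lengths 5, 2, 1.
Since disjoint cycles commute, ord(π) = lcm(5, 2) = 10.

10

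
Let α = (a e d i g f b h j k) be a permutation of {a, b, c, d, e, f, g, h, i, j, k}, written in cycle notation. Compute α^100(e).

e lies in the 10-cycle (a e d i g f b h j k).
Since the cycle has length 10, α^100 acts on it the same as α^0 (100 mod 10 = 0).
So α^100(e) = e.

e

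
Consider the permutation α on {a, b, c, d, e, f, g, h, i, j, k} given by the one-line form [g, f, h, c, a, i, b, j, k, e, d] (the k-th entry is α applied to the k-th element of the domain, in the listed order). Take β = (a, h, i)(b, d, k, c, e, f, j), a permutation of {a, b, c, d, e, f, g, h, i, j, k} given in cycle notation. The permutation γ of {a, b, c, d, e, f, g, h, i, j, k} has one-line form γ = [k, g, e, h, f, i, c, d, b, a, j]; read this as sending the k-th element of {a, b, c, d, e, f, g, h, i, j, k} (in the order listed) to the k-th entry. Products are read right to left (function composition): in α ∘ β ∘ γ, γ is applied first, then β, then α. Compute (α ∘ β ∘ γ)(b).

b

Chase b: γ(b) = g; β(g) = g; α(g) = b. Hence (α ∘ β ∘ γ)(b) = b.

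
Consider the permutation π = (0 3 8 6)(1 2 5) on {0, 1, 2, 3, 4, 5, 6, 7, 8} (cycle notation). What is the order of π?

12

The cycle type of π is (4, 3, 1, 1).
The order is lcm(4, 3) = 12.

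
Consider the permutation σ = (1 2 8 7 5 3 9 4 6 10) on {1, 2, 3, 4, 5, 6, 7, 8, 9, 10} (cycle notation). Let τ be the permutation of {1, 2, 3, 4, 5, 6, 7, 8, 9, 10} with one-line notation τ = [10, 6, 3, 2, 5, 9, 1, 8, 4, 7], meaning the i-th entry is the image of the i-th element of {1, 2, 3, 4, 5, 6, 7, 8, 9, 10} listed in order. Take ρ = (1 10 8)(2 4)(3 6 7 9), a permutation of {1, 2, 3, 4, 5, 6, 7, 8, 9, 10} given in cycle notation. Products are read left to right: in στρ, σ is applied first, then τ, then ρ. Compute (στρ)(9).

4

Apply the permutations in order: σ(9) = 4, then τ(4) = 2, then ρ(2) = 4. So (στρ)(9) = 4.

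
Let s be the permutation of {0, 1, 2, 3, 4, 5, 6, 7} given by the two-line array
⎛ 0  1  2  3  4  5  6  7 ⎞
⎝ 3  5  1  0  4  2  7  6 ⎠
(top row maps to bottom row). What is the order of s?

Writing s as disjoint cycles, the cycle lengths are 3, 2, 2, 1.
The order of s is the least common multiple of its cycle lengths: lcm(3, 2, 2) = 6.

6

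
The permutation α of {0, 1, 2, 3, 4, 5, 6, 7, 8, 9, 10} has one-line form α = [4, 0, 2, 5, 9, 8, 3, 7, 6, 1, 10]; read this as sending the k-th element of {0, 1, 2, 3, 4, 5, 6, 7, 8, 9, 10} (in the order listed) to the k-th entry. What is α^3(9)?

Tracing 9 → 1 → … returns to 9 after 4 steps, so 9 lies in a 4-cycle (0 4 9 1).
Stepping 3 places around the cycle: 9 → 1 → 0 → 4.

4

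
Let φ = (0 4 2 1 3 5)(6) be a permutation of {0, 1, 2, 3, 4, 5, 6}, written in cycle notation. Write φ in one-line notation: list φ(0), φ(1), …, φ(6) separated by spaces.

Each element maps to the next entry in its cycle (wrapping to the front): 0↦4, 1↦3, 2↦1, 3↦5, 4↦2, 5↦0, 6↦6.
So the one-line form is 4 3 1 5 2 0 6.

4 3 1 5 2 0 6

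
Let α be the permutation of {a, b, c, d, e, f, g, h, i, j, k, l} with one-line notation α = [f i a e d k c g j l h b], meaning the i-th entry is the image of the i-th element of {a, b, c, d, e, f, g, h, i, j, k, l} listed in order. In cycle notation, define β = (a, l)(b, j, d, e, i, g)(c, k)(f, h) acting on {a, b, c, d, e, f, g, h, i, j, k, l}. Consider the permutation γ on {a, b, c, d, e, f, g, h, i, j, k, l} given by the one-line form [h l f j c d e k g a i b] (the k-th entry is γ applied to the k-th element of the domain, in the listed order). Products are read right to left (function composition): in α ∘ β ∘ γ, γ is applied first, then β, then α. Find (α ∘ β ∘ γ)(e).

h

Chase e: γ(e) = c; β(c) = k; α(k) = h. Hence (α ∘ β ∘ γ)(e) = h.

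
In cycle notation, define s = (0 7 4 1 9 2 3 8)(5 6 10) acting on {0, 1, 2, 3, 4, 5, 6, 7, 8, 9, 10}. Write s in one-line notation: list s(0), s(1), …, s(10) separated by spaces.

7 9 3 8 1 6 10 4 0 2 5

Reading each image from the cycles: 0→7, 1→9, 2→3, 3→8, 4→1, 5→6, 6→10, 7→4, 8→0, 9→2, 10→5.
Listing these in domain order gives 7 9 3 8 1 6 10 4 0 2 5.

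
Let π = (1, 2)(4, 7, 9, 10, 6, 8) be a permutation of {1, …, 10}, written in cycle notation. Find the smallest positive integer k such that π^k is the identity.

The disjoint cycles have lengths 6, 2, 1, 1.
The order is lcm(6, 2) = 6.

6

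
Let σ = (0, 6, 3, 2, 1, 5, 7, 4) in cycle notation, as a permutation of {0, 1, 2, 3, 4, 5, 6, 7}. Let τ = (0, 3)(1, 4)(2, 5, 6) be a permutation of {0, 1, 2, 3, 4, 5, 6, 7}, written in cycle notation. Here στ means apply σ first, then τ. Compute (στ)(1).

6

(στ)(1) = τ(σ(1)). σ(1) = 5, then τ(5) = 6. So (στ)(1) = 6.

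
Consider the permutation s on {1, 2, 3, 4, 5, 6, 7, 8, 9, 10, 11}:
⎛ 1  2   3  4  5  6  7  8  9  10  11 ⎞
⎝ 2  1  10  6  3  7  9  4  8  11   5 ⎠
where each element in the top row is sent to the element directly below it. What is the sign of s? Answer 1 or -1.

In disjoint-cycle form the cycle lengths are 5, 4, 2.
A cycle is odd iff its length is even; s has 2 even-length cycles, so sgn(s) = (−1)^2 and s is even.

1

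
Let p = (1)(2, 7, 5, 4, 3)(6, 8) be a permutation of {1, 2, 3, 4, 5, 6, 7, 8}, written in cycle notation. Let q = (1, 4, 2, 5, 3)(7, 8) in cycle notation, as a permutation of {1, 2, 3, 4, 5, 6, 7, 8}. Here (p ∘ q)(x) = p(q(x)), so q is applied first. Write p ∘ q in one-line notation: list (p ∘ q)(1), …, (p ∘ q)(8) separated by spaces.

(p ∘ q)(x) = p(q(x)). Computing each image: p(q(1)) = p(4) = 3, p(q(2)) = p(5) = 4, p(q(3)) = p(1) = 1, p(q(4)) = p(2) = 7, p(q(5)) = p(3) = 2, p(q(6)) = p(6) = 8, p(q(7)) = p(8) = 6, p(q(8)) = p(7) = 5.
Hence p ∘ q = [3 4 1 7 2 8 6 5].

3 4 1 7 2 8 6 5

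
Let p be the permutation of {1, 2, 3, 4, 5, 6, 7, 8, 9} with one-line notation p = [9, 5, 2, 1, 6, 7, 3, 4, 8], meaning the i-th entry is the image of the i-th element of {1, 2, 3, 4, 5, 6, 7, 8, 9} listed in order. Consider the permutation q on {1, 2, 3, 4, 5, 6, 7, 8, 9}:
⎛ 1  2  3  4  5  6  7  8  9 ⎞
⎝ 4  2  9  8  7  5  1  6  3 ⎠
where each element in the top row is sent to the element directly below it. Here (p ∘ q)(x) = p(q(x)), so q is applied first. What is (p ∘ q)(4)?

4

q(4) = 8, then p(8) = 4; composing gives (p ∘ q)(4) = 4.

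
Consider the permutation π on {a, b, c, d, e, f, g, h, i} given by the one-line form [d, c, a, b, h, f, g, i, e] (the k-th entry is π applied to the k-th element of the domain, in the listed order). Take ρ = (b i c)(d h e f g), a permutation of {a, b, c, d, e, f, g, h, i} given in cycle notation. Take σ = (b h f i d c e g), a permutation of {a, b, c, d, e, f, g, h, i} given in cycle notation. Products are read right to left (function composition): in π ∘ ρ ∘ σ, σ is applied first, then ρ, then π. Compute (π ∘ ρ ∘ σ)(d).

(π ∘ ρ ∘ σ)(d) = π(ρ(σ(d))). σ(d) = c, then ρ(c) = b, then π(b) = c, so the result is c.

c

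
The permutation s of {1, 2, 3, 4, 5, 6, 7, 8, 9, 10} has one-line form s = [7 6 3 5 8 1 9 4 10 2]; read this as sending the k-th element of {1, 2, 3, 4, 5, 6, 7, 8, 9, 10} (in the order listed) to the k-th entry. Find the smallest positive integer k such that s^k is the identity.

6

Writing s as disjoint cycles, the cycle lengths are 6, 3, 1.
Since disjoint cycles commute, ord(s) = lcm(6, 3) = 6.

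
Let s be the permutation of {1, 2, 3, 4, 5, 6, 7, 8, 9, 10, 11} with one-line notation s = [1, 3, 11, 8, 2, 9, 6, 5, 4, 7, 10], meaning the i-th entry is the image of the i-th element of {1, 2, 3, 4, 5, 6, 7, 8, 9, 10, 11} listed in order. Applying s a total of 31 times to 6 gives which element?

9

Tracing 6 → 9 → … returns to 6 after 10 steps, so 6 lies in a 10-cycle (2 3 11 10 7 6 9 4 8 5).
Since the cycle has length 10, s^31 acts on it the same as s^1 (31 mod 10 = 1).
Stepping 1 place around the cycle: 6 → 9.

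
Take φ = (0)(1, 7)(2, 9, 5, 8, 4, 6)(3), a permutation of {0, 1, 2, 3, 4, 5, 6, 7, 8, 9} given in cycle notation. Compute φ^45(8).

2

8 lies in the 6-cycle (2, 9, 5, 8, 4, 6).
On a 6-cycle, φ^6 is the identity, so φ^45 = φ^3 there (45 ≡ 3 mod 6).
Stepping 3 places around the cycle: 8 → 4 → 6 → 2.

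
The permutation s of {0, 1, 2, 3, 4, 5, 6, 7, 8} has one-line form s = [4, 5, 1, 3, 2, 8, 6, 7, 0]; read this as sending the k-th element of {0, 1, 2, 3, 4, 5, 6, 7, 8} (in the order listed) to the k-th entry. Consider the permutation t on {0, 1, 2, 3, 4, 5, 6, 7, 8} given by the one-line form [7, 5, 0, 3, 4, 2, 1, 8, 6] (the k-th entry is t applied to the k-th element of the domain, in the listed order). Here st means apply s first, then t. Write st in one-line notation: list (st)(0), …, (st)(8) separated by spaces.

4 2 5 3 0 6 1 8 7

(st)(x) = t(s(x)). Computing each image: t(s(0)) = t(4) = 4, t(s(1)) = t(5) = 2, t(s(2)) = t(1) = 5, t(s(3)) = t(3) = 3, t(s(4)) = t(2) = 0, t(s(5)) = t(8) = 6, t(s(6)) = t(6) = 1, t(s(7)) = t(7) = 8, t(s(8)) = t(0) = 7.
Hence st = [4 2 5 3 0 6 1 8 7].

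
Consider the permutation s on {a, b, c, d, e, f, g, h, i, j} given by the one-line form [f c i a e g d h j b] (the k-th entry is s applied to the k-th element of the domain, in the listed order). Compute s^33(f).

Tracing f → g → … returns to f after 4 steps, so f lies in a 4-cycle (a, f, g, d).
Since the cycle has length 4, s^33 acts on it the same as s^1 (33 mod 4 = 1).
Advancing 1 step from f: f → g.

g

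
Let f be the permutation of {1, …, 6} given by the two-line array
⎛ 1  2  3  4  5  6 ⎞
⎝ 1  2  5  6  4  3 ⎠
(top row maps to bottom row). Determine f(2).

2

The entry below 2 in the array is 2, so f(2) = 2.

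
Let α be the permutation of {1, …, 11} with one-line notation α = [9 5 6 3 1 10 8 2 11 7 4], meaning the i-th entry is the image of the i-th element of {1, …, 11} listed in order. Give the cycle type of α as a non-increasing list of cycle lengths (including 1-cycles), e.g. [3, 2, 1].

The disjoint cycles are (1, 9, 11, 4, 3, 6, 10, 7, 8, 2, 5), with lengths 11 in non-increasing order.

[11]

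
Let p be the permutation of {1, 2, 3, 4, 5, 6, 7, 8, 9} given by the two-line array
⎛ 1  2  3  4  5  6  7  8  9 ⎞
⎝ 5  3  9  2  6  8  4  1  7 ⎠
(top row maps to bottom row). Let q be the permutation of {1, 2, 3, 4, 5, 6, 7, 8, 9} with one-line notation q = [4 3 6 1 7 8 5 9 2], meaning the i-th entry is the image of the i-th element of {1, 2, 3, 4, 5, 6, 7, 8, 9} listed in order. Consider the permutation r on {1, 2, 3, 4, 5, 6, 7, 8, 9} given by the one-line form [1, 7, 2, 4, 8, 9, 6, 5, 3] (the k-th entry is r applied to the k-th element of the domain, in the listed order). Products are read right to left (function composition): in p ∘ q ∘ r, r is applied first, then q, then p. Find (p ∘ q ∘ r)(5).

7

Chase 5: r(5) = 8; q(8) = 9; p(9) = 7. Hence (p ∘ q ∘ r)(5) = 7.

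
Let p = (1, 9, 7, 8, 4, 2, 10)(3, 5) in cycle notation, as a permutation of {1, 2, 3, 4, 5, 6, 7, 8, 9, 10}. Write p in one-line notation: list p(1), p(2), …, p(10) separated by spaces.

9 10 5 2 3 6 8 4 7 1

Each element maps to the next entry in its cycle (wrapping to the front): 1→9, 2→10, 3→5, 4→2, 5→3, 6→6, 7→8, 8→4, 9→7, 10→1.
So the one-line form is 9 10 5 2 3 6 8 4 7 1.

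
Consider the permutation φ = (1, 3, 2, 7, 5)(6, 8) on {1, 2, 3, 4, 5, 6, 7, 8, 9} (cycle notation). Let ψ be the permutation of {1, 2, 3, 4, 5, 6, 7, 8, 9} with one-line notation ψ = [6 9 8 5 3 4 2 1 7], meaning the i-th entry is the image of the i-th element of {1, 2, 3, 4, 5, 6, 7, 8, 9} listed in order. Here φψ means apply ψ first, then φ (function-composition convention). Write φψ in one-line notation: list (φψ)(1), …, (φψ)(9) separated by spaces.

8 9 6 1 2 4 7 3 5

(φψ)(x) = φ(ψ(x)). Computing each image: φ(ψ(1)) = φ(6) = 8, φ(ψ(2)) = φ(9) = 9, φ(ψ(3)) = φ(8) = 6, φ(ψ(4)) = φ(5) = 1, φ(ψ(5)) = φ(3) = 2, φ(ψ(6)) = φ(4) = 4, φ(ψ(7)) = φ(2) = 7, φ(ψ(8)) = φ(1) = 3, φ(ψ(9)) = φ(7) = 5.
Hence φψ = [8 9 6 1 2 4 7 3 5].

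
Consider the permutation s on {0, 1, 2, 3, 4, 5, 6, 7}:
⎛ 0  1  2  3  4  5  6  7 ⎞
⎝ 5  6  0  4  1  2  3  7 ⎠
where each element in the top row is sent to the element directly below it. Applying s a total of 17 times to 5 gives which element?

Tracing 5 → 2 → … returns to 5 after 3 steps, so 5 lies in a 3-cycle (0, 5, 2).
Since the cycle has length 3, s^17 acts on it the same as s^2 (17 mod 3 = 2).
Advancing 2 steps from 5: 5 → 2 → 0.

0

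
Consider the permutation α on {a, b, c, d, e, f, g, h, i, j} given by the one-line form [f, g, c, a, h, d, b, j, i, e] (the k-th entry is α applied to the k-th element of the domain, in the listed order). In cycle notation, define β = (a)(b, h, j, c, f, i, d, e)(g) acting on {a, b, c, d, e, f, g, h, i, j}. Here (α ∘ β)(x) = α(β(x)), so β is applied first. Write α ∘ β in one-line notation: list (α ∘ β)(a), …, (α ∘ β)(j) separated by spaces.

f j d h g i b e a c

(α ∘ β)(x) = α(β(x)). Computing each image: α(β(a)) = α(a) = f, α(β(b)) = α(h) = j, α(β(c)) = α(f) = d, α(β(d)) = α(e) = h, α(β(e)) = α(b) = g, α(β(f)) = α(i) = i, α(β(g)) = α(g) = b, α(β(h)) = α(j) = e, α(β(i)) = α(d) = a, α(β(j)) = α(c) = c.
Hence α ∘ β = [f j d h g i b e a c].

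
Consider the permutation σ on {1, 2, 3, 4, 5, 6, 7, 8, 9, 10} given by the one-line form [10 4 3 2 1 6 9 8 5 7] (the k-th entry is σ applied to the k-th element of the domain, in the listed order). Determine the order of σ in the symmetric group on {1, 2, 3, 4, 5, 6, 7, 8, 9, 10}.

10

Writing σ as disjoint cycles, the cycle lengths are 5, 2, 1, 1, 1.
The order is lcm(5, 2) = 10.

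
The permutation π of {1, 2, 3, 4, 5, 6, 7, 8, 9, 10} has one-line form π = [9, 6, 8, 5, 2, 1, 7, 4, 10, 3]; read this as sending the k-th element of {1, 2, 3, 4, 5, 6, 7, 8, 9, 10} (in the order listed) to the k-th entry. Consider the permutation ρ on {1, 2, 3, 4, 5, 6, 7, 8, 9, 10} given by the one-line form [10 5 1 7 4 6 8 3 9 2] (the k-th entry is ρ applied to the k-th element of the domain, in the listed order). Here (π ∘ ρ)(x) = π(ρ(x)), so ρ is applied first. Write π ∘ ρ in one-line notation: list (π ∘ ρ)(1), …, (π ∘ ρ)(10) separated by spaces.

3 2 9 7 5 1 4 8 10 6

(π ∘ ρ)(x) = π(ρ(x)). Computing each image: π(ρ(1)) = π(10) = 3, π(ρ(2)) = π(5) = 2, π(ρ(3)) = π(1) = 9, π(ρ(4)) = π(7) = 7, π(ρ(5)) = π(4) = 5, π(ρ(6)) = π(6) = 1, π(ρ(7)) = π(8) = 4, π(ρ(8)) = π(3) = 8, π(ρ(9)) = π(9) = 10, π(ρ(10)) = π(2) = 6.
Hence π ∘ ρ = [3 2 9 7 5 1 4 8 10 6].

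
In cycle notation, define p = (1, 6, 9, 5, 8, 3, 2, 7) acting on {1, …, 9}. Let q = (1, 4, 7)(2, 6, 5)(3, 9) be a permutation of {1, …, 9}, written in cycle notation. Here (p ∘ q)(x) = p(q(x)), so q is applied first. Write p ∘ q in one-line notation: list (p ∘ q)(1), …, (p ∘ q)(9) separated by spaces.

(p ∘ q)(x) = p(q(x)). Computing each image: p(q(1)) = p(4) = 4, p(q(2)) = p(6) = 9, p(q(3)) = p(9) = 5, p(q(4)) = p(7) = 1, p(q(5)) = p(2) = 7, p(q(6)) = p(5) = 8, p(q(7)) = p(1) = 6, p(q(8)) = p(8) = 3, p(q(9)) = p(3) = 2.
Hence p ∘ q = [4 9 5 1 7 8 6 3 2].

4 9 5 1 7 8 6 3 2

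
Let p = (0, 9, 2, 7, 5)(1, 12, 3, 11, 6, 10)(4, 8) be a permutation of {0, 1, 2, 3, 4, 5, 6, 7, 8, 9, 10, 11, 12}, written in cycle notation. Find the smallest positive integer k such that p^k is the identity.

30

The disjoint cycles have lengths 6, 5, 2.
Since disjoint cycles commute, ord(p) = lcm(6, 5, 2) = 30.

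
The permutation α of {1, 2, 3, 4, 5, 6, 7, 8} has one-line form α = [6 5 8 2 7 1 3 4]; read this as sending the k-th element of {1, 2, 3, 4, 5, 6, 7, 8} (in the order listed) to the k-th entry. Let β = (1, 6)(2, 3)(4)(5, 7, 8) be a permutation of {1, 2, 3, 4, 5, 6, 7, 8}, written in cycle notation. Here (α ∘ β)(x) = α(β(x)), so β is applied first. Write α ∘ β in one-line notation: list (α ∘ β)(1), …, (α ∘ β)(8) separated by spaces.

1 8 5 2 3 6 4 7

For each element, apply β then α: 1 → 6 → 1; 2 → 3 → 8; 3 → 2 → 5; 4 → 4 → 2; 5 → 7 → 3; 6 → 1 → 6; 7 → 8 → 4; 8 → 5 → 7.
Collecting the images, α ∘ β = [1 8 5 2 3 6 4 7].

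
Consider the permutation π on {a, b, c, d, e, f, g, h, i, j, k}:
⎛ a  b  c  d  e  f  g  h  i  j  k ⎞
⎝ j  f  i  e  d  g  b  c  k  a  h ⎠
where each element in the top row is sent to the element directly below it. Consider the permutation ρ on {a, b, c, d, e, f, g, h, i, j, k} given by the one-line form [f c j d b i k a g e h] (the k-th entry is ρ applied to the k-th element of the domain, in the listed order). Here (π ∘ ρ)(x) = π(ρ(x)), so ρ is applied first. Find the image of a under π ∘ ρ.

ρ(a) = f, then π(f) = g; composing gives (π ∘ ρ)(a) = g.

g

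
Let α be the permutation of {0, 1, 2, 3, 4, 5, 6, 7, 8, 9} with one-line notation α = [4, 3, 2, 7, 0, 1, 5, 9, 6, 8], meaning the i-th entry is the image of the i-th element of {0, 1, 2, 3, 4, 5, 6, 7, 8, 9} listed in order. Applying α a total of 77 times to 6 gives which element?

6

Tracing 6 → 5 → … returns to 6 after 7 steps, so 6 lies in a 7-cycle (1, 3, 7, 9, 8, 6, 5).
On a 7-cycle, α^7 is the identity, so α^77 = α^0 there (77 ≡ 0 mod 7).
So α^77(6) = 6.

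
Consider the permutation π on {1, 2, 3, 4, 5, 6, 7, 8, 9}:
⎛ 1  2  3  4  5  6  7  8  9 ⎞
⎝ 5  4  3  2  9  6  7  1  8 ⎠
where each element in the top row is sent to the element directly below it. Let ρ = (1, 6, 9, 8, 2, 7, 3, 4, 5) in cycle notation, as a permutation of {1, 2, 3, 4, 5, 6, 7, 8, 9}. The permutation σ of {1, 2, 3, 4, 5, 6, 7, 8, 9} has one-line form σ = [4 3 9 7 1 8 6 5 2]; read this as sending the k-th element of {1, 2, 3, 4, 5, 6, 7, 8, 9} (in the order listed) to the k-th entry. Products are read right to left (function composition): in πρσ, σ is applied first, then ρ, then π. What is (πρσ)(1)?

9

(πρσ)(1) = π(ρ(σ(1))). σ(1) = 4, then ρ(4) = 5, then π(5) = 9, so the result is 9.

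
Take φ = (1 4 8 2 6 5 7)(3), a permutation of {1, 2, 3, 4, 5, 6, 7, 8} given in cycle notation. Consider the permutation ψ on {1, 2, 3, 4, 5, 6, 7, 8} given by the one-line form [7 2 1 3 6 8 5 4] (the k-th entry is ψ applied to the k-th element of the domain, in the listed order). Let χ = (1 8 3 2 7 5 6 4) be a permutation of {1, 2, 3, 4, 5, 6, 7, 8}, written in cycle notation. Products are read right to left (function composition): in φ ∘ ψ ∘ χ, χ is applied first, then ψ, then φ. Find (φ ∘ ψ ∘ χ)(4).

1

(φ ∘ ψ ∘ χ)(4) = φ(ψ(χ(4))). χ(4) = 1, then ψ(1) = 7, then φ(7) = 1, so the result is 1.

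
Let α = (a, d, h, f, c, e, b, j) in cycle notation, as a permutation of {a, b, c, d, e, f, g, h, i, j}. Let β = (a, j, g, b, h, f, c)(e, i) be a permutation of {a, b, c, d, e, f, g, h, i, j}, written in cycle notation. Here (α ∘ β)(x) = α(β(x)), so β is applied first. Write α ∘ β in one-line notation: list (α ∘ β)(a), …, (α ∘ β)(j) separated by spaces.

a f d h i e j c b g

For each element, apply β then α: a → j → a; b → h → f; c → a → d; d → d → h; e → i → i; f → c → e; g → b → j; h → f → c; i → e → b; j → g → g.
Collecting the images, α ∘ β = [a f d h i e j c b g].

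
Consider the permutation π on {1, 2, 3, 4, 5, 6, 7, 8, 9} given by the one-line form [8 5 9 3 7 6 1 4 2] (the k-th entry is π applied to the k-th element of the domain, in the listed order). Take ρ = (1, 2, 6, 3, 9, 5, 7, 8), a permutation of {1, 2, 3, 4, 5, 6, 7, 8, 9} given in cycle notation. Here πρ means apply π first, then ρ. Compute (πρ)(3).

π(3) = 9, then ρ(9) = 5; composing gives (πρ)(3) = 5.

5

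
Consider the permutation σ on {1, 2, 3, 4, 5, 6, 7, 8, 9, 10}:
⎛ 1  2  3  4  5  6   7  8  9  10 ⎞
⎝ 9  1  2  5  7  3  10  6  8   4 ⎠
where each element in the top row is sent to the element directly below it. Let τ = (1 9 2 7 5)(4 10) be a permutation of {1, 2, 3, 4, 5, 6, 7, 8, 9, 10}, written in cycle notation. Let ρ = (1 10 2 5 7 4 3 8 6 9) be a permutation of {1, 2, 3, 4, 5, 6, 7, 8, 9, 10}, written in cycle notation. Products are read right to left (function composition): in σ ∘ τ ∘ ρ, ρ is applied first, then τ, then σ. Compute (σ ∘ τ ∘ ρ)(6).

Apply the permutations in order: ρ(6) = 9, then τ(9) = 2, then σ(2) = 1. So (σ ∘ τ ∘ ρ)(6) = 1.

1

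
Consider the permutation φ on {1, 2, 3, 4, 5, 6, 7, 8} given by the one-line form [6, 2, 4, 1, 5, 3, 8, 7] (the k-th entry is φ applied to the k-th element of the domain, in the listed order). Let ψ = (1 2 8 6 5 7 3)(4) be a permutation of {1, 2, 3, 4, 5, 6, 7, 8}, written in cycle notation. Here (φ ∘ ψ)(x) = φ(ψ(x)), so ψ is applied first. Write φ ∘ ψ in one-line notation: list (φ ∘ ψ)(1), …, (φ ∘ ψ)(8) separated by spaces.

2 7 6 1 8 5 4 3

Chase each element through ψ then φ: 1 → 2 → 2; 2 → 8 → 7; 3 → 1 → 6; 4 → 4 → 1; 5 → 7 → 8; 6 → 5 → 5; 7 → 3 → 4; 8 → 6 → 3.
Collecting the images, φ ∘ ψ = [2 7 6 1 8 5 4 3].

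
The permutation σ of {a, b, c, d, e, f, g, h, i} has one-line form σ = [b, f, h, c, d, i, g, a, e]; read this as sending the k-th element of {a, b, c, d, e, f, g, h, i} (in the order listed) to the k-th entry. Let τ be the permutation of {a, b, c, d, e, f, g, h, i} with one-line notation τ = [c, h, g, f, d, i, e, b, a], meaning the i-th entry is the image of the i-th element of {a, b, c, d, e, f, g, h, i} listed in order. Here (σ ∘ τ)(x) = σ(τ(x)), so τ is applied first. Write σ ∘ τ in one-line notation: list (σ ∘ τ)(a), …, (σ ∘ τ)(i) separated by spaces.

h a g i c e d f b

For each element, apply τ then σ: a → c → h; b → h → a; c → g → g; d → f → i; e → d → c; f → i → e; g → e → d; h → b → f; i → a → b.
So σ ∘ τ in one-line form is h a g i c e d f b.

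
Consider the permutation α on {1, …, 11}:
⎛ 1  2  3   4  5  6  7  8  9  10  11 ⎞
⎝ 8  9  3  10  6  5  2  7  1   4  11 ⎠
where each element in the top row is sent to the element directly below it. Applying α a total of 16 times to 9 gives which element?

Tracing 9 → 1 → … returns to 9 after 5 steps, so 9 lies in a 5-cycle (1 8 7 2 9).
Powers repeat with period 5 on this cycle, and 16 mod 5 = 1, so α^16(9) = α^1(9).
Stepping 1 place around the cycle: 9 → 1.

1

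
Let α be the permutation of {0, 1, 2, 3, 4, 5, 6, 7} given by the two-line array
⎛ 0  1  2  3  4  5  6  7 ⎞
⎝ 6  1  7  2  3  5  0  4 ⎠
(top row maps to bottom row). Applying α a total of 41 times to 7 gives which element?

Tracing 7 → 4 → … returns to 7 after 4 steps, so 7 lies in a 4-cycle (2 7 4 3).
Powers repeat with period 4 on this cycle, and 41 mod 4 = 1, so α^41(7) = α^1(7).
Stepping 1 place around the cycle: 7 → 4.

4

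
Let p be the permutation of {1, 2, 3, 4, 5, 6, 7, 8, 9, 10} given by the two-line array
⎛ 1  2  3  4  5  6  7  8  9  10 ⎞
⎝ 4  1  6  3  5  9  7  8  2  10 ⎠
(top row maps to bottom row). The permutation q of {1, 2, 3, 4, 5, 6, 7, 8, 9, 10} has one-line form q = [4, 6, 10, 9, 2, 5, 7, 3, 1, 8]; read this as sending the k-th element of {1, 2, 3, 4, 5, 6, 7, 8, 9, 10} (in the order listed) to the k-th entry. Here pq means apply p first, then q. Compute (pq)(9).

First apply p: p(9) = 2, then q(2) = 6. Thus (pq)(9) = 6.

6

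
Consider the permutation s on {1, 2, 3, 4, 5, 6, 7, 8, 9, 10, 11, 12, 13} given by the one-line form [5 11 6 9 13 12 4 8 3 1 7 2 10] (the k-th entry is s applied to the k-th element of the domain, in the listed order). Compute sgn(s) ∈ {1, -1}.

1

In disjoint-cycle form the cycle lengths are 8, 4, 1.
A cycle is odd iff its length is even; s has 2 even-length cycles, so sgn(s) = (−1)^2 and s is even.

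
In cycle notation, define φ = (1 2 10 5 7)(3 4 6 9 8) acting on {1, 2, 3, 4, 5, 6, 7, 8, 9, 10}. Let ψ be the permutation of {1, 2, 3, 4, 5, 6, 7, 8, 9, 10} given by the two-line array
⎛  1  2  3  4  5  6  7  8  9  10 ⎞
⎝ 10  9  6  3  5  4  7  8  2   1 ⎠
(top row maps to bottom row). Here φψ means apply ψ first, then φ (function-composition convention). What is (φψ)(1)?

5

First apply ψ: ψ(1) = 10, then φ(10) = 5. Thus (φψ)(1) = 5.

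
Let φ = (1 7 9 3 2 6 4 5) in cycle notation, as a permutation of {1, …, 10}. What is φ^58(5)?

7

5 lies in the 8-cycle (1 7 9 3 2 6 4 5).
On an 8-cycle, φ^8 is the identity, so φ^58 = φ^2 there (58 ≡ 2 mod 8).
Advancing 2 steps from 5: 5 → 1 → 7.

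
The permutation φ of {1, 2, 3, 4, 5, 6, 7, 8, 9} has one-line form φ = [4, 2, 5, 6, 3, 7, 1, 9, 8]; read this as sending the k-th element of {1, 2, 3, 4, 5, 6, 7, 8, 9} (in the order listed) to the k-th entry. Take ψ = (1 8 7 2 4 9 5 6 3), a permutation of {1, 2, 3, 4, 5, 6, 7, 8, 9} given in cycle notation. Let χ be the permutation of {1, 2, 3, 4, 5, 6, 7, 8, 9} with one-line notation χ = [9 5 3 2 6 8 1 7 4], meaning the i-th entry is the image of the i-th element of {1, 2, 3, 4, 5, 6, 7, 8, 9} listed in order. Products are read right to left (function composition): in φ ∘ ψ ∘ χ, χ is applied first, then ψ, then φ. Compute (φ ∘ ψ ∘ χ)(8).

(φ ∘ ψ ∘ χ)(8) = φ(ψ(χ(8))). χ(8) = 7, then ψ(7) = 2, then φ(2) = 2, so the result is 2.

2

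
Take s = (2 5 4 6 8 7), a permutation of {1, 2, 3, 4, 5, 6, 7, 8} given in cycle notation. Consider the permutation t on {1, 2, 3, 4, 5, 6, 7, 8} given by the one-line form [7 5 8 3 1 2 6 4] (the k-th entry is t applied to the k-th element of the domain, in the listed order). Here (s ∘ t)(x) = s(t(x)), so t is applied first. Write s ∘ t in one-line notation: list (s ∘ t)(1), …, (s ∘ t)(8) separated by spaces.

(s ∘ t)(x) = s(t(x)). Computing each image: s(t(1)) = s(7) = 2, s(t(2)) = s(5) = 4, s(t(3)) = s(8) = 7, s(t(4)) = s(3) = 3, s(t(5)) = s(1) = 1, s(t(6)) = s(2) = 5, s(t(7)) = s(6) = 8, s(t(8)) = s(4) = 6.
Hence s ∘ t = [2 4 7 3 1 5 8 6].

2 4 7 3 1 5 8 6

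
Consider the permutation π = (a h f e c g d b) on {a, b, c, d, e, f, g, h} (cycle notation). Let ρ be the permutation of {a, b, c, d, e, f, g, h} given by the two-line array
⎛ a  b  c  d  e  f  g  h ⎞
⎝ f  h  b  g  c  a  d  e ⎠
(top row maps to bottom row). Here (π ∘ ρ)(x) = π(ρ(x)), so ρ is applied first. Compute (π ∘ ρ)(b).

f

ρ(b) = h, then π(h) = f; composing gives (π ∘ ρ)(b) = f.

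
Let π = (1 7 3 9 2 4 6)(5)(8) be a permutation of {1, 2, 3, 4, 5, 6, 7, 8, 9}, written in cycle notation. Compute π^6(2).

9

2 lies in the 7-cycle (1 7 3 9 2 4 6).
Stepping 6 places around the cycle: 2 → 4 → 6 → 1 → 7 → 3 → 9.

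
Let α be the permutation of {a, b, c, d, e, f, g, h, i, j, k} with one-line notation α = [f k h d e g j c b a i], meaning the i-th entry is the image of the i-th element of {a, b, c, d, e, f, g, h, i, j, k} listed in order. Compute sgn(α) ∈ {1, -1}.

1

In disjoint-cycle form the cycle lengths are 4, 3, 2, 1, 1.
A cycle is odd iff its length is even; α has 2 even-length cycles, so sgn(α) = (−1)^2 and α is even.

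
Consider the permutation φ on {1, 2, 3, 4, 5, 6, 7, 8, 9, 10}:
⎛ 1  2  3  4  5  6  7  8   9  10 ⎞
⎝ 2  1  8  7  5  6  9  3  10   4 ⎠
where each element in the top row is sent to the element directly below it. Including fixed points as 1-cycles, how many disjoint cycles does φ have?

The cycle decomposition is (1, 2)(3, 8)(4, 7, 9, 10)(5)(6), which has 5 cycles (counting 1-cycles).

5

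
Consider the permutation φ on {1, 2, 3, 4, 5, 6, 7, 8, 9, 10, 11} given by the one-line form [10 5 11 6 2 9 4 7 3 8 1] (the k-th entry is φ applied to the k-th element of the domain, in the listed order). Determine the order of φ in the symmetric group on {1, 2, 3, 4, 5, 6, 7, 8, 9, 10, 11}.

Writing φ as disjoint cycles, the cycle lengths are 9, 2.
The order of φ is the least common multiple of its cycle lengths: lcm(9, 2) = 18.

18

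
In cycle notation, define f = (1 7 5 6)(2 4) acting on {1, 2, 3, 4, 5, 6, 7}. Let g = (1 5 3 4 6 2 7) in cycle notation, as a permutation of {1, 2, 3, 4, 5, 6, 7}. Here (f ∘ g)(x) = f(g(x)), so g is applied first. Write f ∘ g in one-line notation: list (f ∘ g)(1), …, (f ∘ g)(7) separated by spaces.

(f ∘ g)(x) = f(g(x)). Computing each image: f(g(1)) = f(5) = 6, f(g(2)) = f(7) = 5, f(g(3)) = f(4) = 2, f(g(4)) = f(6) = 1, f(g(5)) = f(3) = 3, f(g(6)) = f(2) = 4, f(g(7)) = f(1) = 7.
Hence f ∘ g = [6 5 2 1 3 4 7].

6 5 2 1 3 4 7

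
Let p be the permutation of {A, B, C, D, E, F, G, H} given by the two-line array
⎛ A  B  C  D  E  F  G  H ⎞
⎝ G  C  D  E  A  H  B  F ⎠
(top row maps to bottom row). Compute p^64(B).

Tracing B → C → … returns to B after 6 steps, so B lies in a 6-cycle (A G B C D E).
Powers repeat with period 6 on this cycle, and 64 mod 6 = 4, so p^64(B) = p^4(B).
Advancing 4 steps from B: B → C → D → E → A.

A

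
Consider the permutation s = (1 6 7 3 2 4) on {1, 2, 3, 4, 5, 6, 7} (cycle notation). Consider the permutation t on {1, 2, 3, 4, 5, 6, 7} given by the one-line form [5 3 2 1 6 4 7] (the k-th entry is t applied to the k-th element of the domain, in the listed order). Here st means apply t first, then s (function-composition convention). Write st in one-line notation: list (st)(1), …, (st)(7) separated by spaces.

5 2 4 6 7 1 3

Chase each element through t then s: 1 → 5 → 5; 2 → 3 → 2; 3 → 2 → 4; 4 → 1 → 6; 5 → 6 → 7; 6 → 4 → 1; 7 → 7 → 3.
So st in one-line form is 5 2 4 6 7 1 3.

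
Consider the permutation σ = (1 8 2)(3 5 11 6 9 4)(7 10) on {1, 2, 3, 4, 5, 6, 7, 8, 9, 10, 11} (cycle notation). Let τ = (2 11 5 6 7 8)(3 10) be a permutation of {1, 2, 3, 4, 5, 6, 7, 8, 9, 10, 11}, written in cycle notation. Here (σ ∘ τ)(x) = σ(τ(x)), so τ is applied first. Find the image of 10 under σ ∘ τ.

(σ ∘ τ)(10) = σ(τ(10)). τ(10) = 3, then σ(3) = 5. So (σ ∘ τ)(10) = 5.

5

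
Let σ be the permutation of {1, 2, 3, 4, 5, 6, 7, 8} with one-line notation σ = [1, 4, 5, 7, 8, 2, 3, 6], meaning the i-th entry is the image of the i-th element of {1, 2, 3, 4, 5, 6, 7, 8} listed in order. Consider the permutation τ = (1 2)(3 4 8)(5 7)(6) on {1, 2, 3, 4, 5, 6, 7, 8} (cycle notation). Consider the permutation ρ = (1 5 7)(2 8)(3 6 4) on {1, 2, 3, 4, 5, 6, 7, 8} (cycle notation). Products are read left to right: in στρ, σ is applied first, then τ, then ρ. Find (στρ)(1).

8

Chase 1: σ(1) = 1; τ(1) = 2; ρ(2) = 8. Hence (στρ)(1) = 8.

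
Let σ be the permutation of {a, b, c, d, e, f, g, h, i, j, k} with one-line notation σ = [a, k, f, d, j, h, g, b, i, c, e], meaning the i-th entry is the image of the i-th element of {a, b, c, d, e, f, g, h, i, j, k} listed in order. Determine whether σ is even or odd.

even

In disjoint-cycle form the cycle lengths are 7, 1, 1, 1, 1.
A cycle of length ℓ contributes ℓ−1 transpositions, so σ is a product of 6 transpositions — even.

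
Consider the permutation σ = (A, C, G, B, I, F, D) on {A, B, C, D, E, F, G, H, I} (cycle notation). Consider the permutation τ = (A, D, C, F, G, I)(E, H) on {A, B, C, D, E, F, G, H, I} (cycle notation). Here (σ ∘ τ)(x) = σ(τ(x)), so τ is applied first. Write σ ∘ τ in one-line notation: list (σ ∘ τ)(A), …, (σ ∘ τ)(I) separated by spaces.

A I D G H B F E C

(σ ∘ τ)(x) = σ(τ(x)). Computing each image: σ(τ(A)) = σ(D) = A, σ(τ(B)) = σ(B) = I, σ(τ(C)) = σ(F) = D, σ(τ(D)) = σ(C) = G, σ(τ(E)) = σ(H) = H, σ(τ(F)) = σ(G) = B, σ(τ(G)) = σ(I) = F, σ(τ(H)) = σ(E) = E, σ(τ(I)) = σ(A) = C.
Hence σ ∘ τ = [A I D G H B F E C].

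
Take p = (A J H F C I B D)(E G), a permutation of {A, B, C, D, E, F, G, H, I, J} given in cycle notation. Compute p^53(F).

A

F lies in the 8-cycle (A J H F C I B D).
Since the cycle has length 8, p^53 acts on it the same as p^5 (53 mod 8 = 5).
Stepping 5 places around the cycle: F → C → I → B → D → A.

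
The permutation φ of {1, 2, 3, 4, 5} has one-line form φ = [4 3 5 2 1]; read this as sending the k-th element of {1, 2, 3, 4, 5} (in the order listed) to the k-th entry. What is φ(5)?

5 is element number 5 of the domain, and entry number 5 of the one-line form is 1, so φ(5) = 1.

1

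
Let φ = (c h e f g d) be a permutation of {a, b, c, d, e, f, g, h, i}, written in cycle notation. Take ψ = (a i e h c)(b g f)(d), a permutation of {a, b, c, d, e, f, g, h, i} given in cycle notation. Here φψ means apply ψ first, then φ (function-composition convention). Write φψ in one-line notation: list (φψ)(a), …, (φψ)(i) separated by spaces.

For each element, apply ψ then φ: a → i → i; b → g → d; c → a → a; d → d → c; e → h → e; f → b → b; g → f → g; h → c → h; i → e → f.
So φψ in one-line form is i d a c e b g h f.

i d a c e b g h f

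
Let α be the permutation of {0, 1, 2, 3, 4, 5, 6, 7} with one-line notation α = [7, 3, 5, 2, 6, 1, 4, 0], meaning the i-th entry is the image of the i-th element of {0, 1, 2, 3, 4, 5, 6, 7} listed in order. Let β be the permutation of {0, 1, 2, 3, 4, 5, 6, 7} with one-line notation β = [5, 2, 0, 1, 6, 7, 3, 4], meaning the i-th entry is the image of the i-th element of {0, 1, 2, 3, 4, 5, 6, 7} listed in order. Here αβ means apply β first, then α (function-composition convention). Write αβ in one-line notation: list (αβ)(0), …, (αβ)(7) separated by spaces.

1 5 7 3 4 0 2 6

Chase each element through β then α: 0 → 5 → 1; 1 → 2 → 5; 2 → 0 → 7; 3 → 1 → 3; 4 → 6 → 4; 5 → 7 → 0; 6 → 3 → 2; 7 → 4 → 6.
So αβ in one-line form is 1 5 7 3 4 0 2 6.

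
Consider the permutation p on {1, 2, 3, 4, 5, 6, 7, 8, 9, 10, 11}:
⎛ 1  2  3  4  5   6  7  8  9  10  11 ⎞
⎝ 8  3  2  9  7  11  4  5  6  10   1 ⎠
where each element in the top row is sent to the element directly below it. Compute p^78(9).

Tracing 9 → 6 → … returns to 9 after 8 steps, so 9 lies in an 8-cycle (1 8 5 7 4 9 6 11).
Since the cycle has length 8, p^78 acts on it the same as p^6 (78 mod 8 = 6).
Stepping 6 places around the cycle: 9 → 6 → 11 → 1 → 8 → 5 → 7.

7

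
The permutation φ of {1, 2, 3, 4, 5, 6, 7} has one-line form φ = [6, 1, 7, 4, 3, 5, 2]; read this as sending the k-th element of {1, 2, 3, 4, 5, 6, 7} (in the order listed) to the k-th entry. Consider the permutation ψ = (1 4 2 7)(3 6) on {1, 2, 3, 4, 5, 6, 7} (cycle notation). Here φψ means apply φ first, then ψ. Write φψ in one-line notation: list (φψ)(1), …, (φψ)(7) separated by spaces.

3 4 1 2 6 5 7

Chase each element through φ then ψ: 1 → 6 → 3; 2 → 1 → 4; 3 → 7 → 1; 4 → 4 → 2; 5 → 3 → 6; 6 → 5 → 5; 7 → 2 → 7.
So φψ in one-line form is 3 4 1 2 6 5 7.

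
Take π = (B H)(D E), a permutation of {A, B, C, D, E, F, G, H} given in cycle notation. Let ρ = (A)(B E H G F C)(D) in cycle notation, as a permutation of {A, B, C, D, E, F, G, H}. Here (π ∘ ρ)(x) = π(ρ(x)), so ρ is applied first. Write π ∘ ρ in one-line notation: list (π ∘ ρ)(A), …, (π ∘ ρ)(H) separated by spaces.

(π ∘ ρ)(x) = π(ρ(x)). Computing each image: π(ρ(A)) = π(A) = A, π(ρ(B)) = π(E) = D, π(ρ(C)) = π(B) = H, π(ρ(D)) = π(D) = E, π(ρ(E)) = π(H) = B, π(ρ(F)) = π(C) = C, π(ρ(G)) = π(F) = F, π(ρ(H)) = π(G) = G.
Hence π ∘ ρ = [A D H E B C F G].

A D H E B C F G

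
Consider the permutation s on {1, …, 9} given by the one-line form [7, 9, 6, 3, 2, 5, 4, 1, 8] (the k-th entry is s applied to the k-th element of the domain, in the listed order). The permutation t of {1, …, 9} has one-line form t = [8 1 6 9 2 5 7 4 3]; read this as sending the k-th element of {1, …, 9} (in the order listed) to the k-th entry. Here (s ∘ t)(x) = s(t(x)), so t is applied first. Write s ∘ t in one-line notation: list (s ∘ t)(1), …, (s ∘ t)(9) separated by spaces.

(s ∘ t)(x) = s(t(x)). Computing each image: s(t(1)) = s(8) = 1, s(t(2)) = s(1) = 7, s(t(3)) = s(6) = 5, s(t(4)) = s(9) = 8, s(t(5)) = s(2) = 9, s(t(6)) = s(5) = 2, s(t(7)) = s(7) = 4, s(t(8)) = s(4) = 3, s(t(9)) = s(3) = 6.
Hence s ∘ t = [1 7 5 8 9 2 4 3 6].

1 7 5 8 9 2 4 3 6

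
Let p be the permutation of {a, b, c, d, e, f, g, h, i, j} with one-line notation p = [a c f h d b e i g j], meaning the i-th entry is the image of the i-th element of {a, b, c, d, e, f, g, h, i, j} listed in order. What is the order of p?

15

Writing p as disjoint cycles, the cycle lengths are 5, 3, 1, 1.
Since disjoint cycles commute, ord(p) = lcm(5, 3) = 15.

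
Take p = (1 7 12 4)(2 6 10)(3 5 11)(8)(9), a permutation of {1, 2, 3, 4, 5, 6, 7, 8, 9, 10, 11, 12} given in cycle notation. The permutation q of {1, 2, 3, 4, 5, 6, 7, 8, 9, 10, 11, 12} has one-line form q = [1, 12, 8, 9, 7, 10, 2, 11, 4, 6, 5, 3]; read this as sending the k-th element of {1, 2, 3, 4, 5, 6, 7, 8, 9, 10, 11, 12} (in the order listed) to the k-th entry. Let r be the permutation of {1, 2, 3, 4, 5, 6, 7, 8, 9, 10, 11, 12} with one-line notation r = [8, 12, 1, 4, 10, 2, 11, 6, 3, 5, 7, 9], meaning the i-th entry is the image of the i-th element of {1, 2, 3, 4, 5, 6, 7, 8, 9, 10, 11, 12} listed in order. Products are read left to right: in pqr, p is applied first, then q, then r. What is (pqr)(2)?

5

Chase 2: p(2) = 6; q(6) = 10; r(10) = 5. Hence (pqr)(2) = 5.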